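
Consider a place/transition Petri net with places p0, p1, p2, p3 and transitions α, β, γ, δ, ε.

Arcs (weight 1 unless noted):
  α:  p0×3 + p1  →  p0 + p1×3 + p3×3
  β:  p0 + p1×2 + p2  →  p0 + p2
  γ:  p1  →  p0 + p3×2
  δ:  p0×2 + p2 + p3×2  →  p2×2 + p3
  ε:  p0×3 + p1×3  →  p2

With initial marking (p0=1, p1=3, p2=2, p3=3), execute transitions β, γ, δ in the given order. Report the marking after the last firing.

(p0=0, p1=0, p2=3, p3=4)

step 1: fire β:  (p0=1, p1=3, p2=2, p3=3) → (p0=1, p1=1, p2=2, p3=3)
step 2: fire γ:  (p0=1, p1=1, p2=2, p3=3) → (p0=2, p1=0, p2=2, p3=5)
step 3: fire δ:  (p0=2, p1=0, p2=2, p3=5) → (p0=0, p1=0, p2=3, p3=4)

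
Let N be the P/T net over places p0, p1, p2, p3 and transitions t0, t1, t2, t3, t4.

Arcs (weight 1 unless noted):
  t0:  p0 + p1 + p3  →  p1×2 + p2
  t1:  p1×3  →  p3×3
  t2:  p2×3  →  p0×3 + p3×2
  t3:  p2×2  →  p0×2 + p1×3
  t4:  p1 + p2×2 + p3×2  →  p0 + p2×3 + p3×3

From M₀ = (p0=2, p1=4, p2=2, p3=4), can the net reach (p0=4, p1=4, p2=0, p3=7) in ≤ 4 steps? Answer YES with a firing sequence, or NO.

YES — reachable via ⟨t1, t3⟩ (2 firings)

step 1: fire t1:  (p0=2, p1=4, p2=2, p3=4) → (p0=2, p1=1, p2=2, p3=7)
step 2: fire t3:  (p0=2, p1=1, p2=2, p3=7) → (p0=4, p1=4, p2=0, p3=7)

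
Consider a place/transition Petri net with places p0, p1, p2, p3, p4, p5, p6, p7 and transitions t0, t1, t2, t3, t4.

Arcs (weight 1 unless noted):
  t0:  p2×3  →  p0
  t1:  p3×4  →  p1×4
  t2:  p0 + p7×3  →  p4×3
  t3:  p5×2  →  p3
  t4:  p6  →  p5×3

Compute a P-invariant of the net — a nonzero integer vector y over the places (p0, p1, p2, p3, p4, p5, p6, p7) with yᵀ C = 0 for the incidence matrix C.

y = (p0:3, p1:0, p2:1, p3:0, p4:1, p5:0, p6:0, p7:0)

Incidence matrix C (rows=places, cols=transitions):
       t0   t1   t2   t3   t4
   p0   1    0   -1    0    0
   p1   0    4    0    0    0
   p2  -3    0    0    0    0
   p3   0   -4    0    1    0
   p4   0    0    3    0    0
   p5   0    0    0   -2    3
   p6   0    0    0    0   -1
   p7   0    0   -3    0    0

Candidate y = [3, 0, 1, 0, 1, 0, 0, 0]; check y·C column-wise:
  col t0: 3·1 + 1·-3 + 1·0 = 0
  col t1: 3·0 + 0·4 + 1·0 + 0·-4 + 1·0 = 0
  col t2: 3·-1 + 1·0 + 1·3 + 0·-3 = 0
  col t3: 3·0 + 1·0 + 0·1 + 1·0 + 0·-2 = 0
  col t4: 3·0 + 1·0 + 1·0 + 0·3 + 0·-1 = 0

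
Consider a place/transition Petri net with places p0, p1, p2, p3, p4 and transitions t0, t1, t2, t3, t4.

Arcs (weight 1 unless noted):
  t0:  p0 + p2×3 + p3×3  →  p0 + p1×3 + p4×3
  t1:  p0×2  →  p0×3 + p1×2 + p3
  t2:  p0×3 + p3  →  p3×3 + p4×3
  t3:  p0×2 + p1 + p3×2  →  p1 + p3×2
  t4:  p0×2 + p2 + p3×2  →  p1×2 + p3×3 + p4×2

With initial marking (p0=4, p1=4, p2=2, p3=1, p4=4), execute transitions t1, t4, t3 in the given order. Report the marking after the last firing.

step 1: fire t1:  (p0=4, p1=4, p2=2, p3=1, p4=4) → (p0=5, p1=6, p2=2, p3=2, p4=4)
step 2: fire t4:  (p0=5, p1=6, p2=2, p3=2, p4=4) → (p0=3, p1=8, p2=1, p3=3, p4=6)
step 3: fire t3:  (p0=3, p1=8, p2=1, p3=3, p4=6) → (p0=1, p1=8, p2=1, p3=3, p4=6)

(p0=1, p1=8, p2=1, p3=3, p4=6)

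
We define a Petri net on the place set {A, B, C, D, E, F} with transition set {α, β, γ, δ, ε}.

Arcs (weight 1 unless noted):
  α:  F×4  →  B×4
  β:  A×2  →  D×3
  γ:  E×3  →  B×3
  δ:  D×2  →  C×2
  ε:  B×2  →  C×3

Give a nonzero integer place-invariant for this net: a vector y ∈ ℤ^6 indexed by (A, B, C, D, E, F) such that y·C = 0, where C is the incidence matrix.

Incidence matrix C (rows=places, cols=transitions):
        α    β    γ    δ    ε
    A   0   -2    0    0    0
    B   4    0    3    0   -2
    C   0    0    0    2    3
    D   0    3    0   -2    0
    E   0    0   -3    0    0
    F  -4    0    0    0    0

Candidate y = [3, 3, 2, 2, 3, 3]; check y·C column-wise:
  col α: 3·0 + 3·4 + 2·0 + 2·0 + 3·0 + 3·-4 = 0
  col β: 3·-2 + 3·0 + 2·0 + 2·3 + 3·0 + 3·0 = 0
  col γ: 3·0 + 3·3 + 2·0 + 2·0 + 3·-3 + 3·0 = 0
  col δ: 3·0 + 3·0 + 2·2 + 2·-2 + 3·0 + 3·0 = 0
  col ε: 3·0 + 3·-2 + 2·3 + 2·0 + 3·0 + 3·0 = 0

y = (A:3, B:3, C:2, D:2, E:3, F:3)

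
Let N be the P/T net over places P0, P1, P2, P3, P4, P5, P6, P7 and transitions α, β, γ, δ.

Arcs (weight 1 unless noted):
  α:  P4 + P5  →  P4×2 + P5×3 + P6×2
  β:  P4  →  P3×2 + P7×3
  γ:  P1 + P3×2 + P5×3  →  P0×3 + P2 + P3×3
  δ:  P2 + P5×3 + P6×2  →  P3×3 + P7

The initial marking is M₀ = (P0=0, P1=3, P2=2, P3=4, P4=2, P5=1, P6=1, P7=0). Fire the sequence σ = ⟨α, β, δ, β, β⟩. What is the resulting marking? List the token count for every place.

(P0=0, P1=3, P2=1, P3=13, P4=0, P5=0, P6=1, P7=10)

step 1: fire α:  (P0=0, P1=3, P2=2, P3=4, P4=2, P5=1, P6=1, P7=0) → (P0=0, P1=3, P2=2, P3=4, P4=3, P5=3, P6=3, P7=0)
step 2: fire β:  (P0=0, P1=3, P2=2, P3=4, P4=3, P5=3, P6=3, P7=0) → (P0=0, P1=3, P2=2, P3=6, P4=2, P5=3, P6=3, P7=3)
step 3: fire δ:  (P0=0, P1=3, P2=2, P3=6, P4=2, P5=3, P6=3, P7=3) → (P0=0, P1=3, P2=1, P3=9, P4=2, P5=0, P6=1, P7=4)
step 4: fire β:  (P0=0, P1=3, P2=1, P3=9, P4=2, P5=0, P6=1, P7=4) → (P0=0, P1=3, P2=1, P3=11, P4=1, P5=0, P6=1, P7=7)
step 5: fire β:  (P0=0, P1=3, P2=1, P3=11, P4=1, P5=0, P6=1, P7=7) → (P0=0, P1=3, P2=1, P3=13, P4=0, P5=0, P6=1, P7=10)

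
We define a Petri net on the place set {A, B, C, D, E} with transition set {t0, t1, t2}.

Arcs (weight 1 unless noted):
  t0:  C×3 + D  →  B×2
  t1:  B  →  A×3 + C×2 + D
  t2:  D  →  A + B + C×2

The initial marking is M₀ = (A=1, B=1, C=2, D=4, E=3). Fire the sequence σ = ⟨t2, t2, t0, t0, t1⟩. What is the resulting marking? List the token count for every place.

step 1: fire t2:  (A=1, B=1, C=2, D=4, E=3) → (A=2, B=2, C=4, D=3, E=3)
step 2: fire t2:  (A=2, B=2, C=4, D=3, E=3) → (A=3, B=3, C=6, D=2, E=3)
step 3: fire t0:  (A=3, B=3, C=6, D=2, E=3) → (A=3, B=5, C=3, D=1, E=3)
step 4: fire t0:  (A=3, B=5, C=3, D=1, E=3) → (A=3, B=7, C=0, D=0, E=3)
step 5: fire t1:  (A=3, B=7, C=0, D=0, E=3) → (A=6, B=6, C=2, D=1, E=3)

(A=6, B=6, C=2, D=1, E=3)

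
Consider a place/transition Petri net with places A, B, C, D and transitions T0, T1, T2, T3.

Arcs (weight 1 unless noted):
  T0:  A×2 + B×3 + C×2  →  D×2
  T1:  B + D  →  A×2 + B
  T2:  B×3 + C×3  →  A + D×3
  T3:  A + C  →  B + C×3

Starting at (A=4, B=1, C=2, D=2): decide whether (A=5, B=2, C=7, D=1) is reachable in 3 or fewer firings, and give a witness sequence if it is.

NO — not reachable within 3 firings

depth 0: 1 marking
depth 1: 3 markings reached so far
depth 2: 6 markings reached so far
depth 3: 11 markings reached so far
target is not among the 11 markings reachable within 3 steps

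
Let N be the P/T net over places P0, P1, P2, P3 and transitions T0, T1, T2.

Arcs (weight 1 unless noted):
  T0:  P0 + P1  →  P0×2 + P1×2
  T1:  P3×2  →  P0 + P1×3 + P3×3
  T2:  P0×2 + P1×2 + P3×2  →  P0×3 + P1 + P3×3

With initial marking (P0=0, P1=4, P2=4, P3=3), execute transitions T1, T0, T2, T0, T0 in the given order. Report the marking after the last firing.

step 1: fire T1:  (P0=0, P1=4, P2=4, P3=3) → (P0=1, P1=7, P2=4, P3=4)
step 2: fire T0:  (P0=1, P1=7, P2=4, P3=4) → (P0=2, P1=8, P2=4, P3=4)
step 3: fire T2:  (P0=2, P1=8, P2=4, P3=4) → (P0=3, P1=7, P2=4, P3=5)
step 4: fire T0:  (P0=3, P1=7, P2=4, P3=5) → (P0=4, P1=8, P2=4, P3=5)
step 5: fire T0:  (P0=4, P1=8, P2=4, P3=5) → (P0=5, P1=9, P2=4, P3=5)

(P0=5, P1=9, P2=4, P3=5)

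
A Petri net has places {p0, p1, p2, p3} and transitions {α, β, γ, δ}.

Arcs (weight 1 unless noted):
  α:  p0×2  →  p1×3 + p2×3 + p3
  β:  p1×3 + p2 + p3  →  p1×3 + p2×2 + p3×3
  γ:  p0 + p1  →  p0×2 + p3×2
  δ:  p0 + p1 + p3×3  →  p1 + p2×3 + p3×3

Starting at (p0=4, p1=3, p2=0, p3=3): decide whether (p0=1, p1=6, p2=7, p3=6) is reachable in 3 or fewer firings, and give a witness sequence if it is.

step 1: fire α:  (p0=4, p1=3, p2=0, p3=3) → (p0=2, p1=6, p2=3, p3=4)
step 2: fire β:  (p0=2, p1=6, p2=3, p3=4) → (p0=2, p1=6, p2=4, p3=6)
step 3: fire δ:  (p0=2, p1=6, p2=4, p3=6) → (p0=1, p1=6, p2=7, p3=6)

YES — reachable via ⟨α, β, δ⟩ (3 firings)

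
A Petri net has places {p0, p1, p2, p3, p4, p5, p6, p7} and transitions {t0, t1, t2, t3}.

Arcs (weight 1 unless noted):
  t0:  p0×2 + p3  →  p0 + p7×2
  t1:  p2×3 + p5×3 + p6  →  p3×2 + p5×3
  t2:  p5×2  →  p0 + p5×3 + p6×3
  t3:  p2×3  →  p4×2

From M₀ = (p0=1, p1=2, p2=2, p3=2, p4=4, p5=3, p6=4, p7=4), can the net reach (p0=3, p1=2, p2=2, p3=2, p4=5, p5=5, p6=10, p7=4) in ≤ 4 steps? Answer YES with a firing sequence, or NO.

depth 0: 1 marking
depth 1: 2 markings reached so far
depth 2: 4 markings reached so far
depth 3: 6 markings reached so far
depth 4: 9 markings reached so far
target is not among the 9 markings reachable within 4 steps

NO — not reachable within 4 firings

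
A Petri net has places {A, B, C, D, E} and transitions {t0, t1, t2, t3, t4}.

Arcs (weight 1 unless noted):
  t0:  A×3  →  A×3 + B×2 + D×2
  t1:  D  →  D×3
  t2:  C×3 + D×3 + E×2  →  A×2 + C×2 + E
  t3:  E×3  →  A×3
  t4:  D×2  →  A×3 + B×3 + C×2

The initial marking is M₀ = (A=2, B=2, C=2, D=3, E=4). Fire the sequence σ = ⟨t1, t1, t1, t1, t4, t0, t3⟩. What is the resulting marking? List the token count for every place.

step 1: fire t1:  (A=2, B=2, C=2, D=3, E=4) → (A=2, B=2, C=2, D=5, E=4)
step 2: fire t1:  (A=2, B=2, C=2, D=5, E=4) → (A=2, B=2, C=2, D=7, E=4)
step 3: fire t1:  (A=2, B=2, C=2, D=7, E=4) → (A=2, B=2, C=2, D=9, E=4)
step 4: fire t1:  (A=2, B=2, C=2, D=9, E=4) → (A=2, B=2, C=2, D=11, E=4)
step 5: fire t4:  (A=2, B=2, C=2, D=11, E=4) → (A=5, B=5, C=4, D=9, E=4)
step 6: fire t0:  (A=5, B=5, C=4, D=9, E=4) → (A=5, B=7, C=4, D=11, E=4)
step 7: fire t3:  (A=5, B=7, C=4, D=11, E=4) → (A=8, B=7, C=4, D=11, E=1)

(A=8, B=7, C=4, D=11, E=1)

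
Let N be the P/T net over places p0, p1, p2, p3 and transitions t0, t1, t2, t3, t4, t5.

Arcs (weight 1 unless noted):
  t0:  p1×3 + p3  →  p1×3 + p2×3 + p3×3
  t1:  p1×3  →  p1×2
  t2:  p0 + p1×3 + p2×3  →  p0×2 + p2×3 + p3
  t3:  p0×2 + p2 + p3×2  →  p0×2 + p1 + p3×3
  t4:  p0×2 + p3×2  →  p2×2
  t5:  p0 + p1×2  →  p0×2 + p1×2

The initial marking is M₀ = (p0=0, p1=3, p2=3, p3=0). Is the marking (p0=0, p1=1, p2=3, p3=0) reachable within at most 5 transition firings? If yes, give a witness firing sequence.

depth 0: 1 marking
depth 1: 2 markings reached so far
depth 2: 2 markings reached so far
(frontier empty at depth 2; search complete)
target is not among the 2 markings reachable within 5 steps

NO — not reachable within 5 firings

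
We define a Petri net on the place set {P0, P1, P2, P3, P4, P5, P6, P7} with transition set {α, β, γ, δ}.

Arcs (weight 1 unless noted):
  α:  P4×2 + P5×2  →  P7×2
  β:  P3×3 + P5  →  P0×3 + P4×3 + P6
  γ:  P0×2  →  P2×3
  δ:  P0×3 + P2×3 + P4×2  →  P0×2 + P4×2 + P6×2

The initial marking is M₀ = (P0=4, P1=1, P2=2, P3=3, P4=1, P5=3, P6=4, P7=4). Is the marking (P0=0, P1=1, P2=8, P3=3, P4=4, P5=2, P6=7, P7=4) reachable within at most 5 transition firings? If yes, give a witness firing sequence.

depth 0: 1 marking
depth 1: 3 markings reached so far
depth 2: 6 markings reached so far
depth 3: 9 markings reached so far
depth 4: 13 markings reached so far
depth 5: 16 markings reached so far
target is not among the 16 markings reachable within 5 steps

NO — not reachable within 5 firings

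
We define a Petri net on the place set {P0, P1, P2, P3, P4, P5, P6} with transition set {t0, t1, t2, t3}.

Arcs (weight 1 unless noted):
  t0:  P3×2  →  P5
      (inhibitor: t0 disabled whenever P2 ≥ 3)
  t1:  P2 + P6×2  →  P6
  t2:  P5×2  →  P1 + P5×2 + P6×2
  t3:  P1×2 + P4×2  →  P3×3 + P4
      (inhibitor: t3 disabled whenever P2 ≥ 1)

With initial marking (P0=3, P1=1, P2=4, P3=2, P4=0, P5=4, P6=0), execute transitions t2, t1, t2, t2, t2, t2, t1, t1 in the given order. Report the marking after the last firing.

(P0=3, P1=6, P2=1, P3=2, P4=0, P5=4, P6=7)

step 1: fire t2:  (P0=3, P1=1, P2=4, P3=2, P4=0, P5=4, P6=0) → (P0=3, P1=2, P2=4, P3=2, P4=0, P5=4, P6=2)
step 2: fire t1:  (P0=3, P1=2, P2=4, P3=2, P4=0, P5=4, P6=2) → (P0=3, P1=2, P2=3, P3=2, P4=0, P5=4, P6=1)
step 3: fire t2:  (P0=3, P1=2, P2=3, P3=2, P4=0, P5=4, P6=1) → (P0=3, P1=3, P2=3, P3=2, P4=0, P5=4, P6=3)
step 4: fire t2:  (P0=3, P1=3, P2=3, P3=2, P4=0, P5=4, P6=3) → (P0=3, P1=4, P2=3, P3=2, P4=0, P5=4, P6=5)
step 5: fire t2:  (P0=3, P1=4, P2=3, P3=2, P4=0, P5=4, P6=5) → (P0=3, P1=5, P2=3, P3=2, P4=0, P5=4, P6=7)
step 6: fire t2:  (P0=3, P1=5, P2=3, P3=2, P4=0, P5=4, P6=7) → (P0=3, P1=6, P2=3, P3=2, P4=0, P5=4, P6=9)
step 7: fire t1:  (P0=3, P1=6, P2=3, P3=2, P4=0, P5=4, P6=9) → (P0=3, P1=6, P2=2, P3=2, P4=0, P5=4, P6=8)
step 8: fire t1:  (P0=3, P1=6, P2=2, P3=2, P4=0, P5=4, P6=8) → (P0=3, P1=6, P2=1, P3=2, P4=0, P5=4, P6=7)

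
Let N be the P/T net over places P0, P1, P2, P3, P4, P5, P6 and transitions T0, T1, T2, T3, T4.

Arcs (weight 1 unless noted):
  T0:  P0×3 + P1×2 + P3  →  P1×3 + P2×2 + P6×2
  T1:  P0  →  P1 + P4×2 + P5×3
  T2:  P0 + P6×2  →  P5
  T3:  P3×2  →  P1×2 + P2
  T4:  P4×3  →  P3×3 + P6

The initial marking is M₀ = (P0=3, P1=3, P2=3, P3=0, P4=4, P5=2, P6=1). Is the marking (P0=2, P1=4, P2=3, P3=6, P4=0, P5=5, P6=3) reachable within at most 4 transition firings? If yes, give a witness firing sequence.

step 1: fire T1:  (P0=3, P1=3, P2=3, P3=0, P4=4, P5=2, P6=1) → (P0=2, P1=4, P2=3, P3=0, P4=6, P5=5, P6=1)
step 2: fire T4:  (P0=2, P1=4, P2=3, P3=0, P4=6, P5=5, P6=1) → (P0=2, P1=4, P2=3, P3=3, P4=3, P5=5, P6=2)
step 3: fire T4:  (P0=2, P1=4, P2=3, P3=3, P4=3, P5=5, P6=2) → (P0=2, P1=4, P2=3, P3=6, P4=0, P5=5, P6=3)

YES — reachable via ⟨T1, T4, T4⟩ (3 firings)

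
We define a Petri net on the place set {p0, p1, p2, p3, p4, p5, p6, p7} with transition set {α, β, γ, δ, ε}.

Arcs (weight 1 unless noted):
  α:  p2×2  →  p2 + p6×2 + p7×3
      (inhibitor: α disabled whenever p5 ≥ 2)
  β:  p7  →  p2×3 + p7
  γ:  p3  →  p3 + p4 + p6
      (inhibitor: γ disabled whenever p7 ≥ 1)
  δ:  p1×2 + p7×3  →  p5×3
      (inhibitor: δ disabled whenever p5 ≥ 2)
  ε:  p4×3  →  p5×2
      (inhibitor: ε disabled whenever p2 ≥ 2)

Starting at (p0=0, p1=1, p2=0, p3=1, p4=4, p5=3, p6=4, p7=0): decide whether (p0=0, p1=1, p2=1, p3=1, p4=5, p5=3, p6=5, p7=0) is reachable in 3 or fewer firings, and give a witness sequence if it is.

NO — not reachable within 3 firings

depth 0: 1 marking
depth 1: 3 markings reached so far
depth 2: 5 markings reached so far
depth 3: 7 markings reached so far
target is not among the 7 markings reachable within 3 steps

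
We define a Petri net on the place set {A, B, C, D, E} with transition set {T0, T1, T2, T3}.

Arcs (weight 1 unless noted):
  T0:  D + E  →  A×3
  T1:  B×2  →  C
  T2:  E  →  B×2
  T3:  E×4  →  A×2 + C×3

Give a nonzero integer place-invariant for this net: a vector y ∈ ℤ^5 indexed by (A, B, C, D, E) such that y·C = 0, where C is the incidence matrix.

y = (A:1, B:1, C:2, D:1, E:2)

Incidence matrix C (rows=places, cols=transitions):
       T0   T1   T2   T3
    A   3    0    0    2
    B   0   -2    2    0
    C   0    1    0    3
    D  -1    0    0    0
    E  -1    0   -1   -4

Candidate y = [1, 1, 2, 1, 2]; check y·C column-wise:
  col T0: 1·3 + 1·0 + 2·0 + 1·-1 + 2·-1 = 0
  col T1: 1·0 + 1·-2 + 2·1 + 1·0 + 2·0 = 0
  col T2: 1·0 + 1·2 + 2·0 + 1·0 + 2·-1 = 0
  col T3: 1·2 + 1·0 + 2·3 + 1·0 + 2·-4 = 0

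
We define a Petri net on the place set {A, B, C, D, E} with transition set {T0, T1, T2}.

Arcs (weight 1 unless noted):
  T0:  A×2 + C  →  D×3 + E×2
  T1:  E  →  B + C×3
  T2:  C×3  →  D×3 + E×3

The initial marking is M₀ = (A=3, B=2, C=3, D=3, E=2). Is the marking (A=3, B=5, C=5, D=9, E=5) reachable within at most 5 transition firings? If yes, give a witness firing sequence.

depth 0: 1 marking
depth 1: 4 markings reached so far
depth 2: 7 markings reached so far
depth 3: 11 markings reached so far
depth 4: 15 markings reached so far
depth 5: 21 markings reached so far
target is not among the 21 markings reachable within 5 steps

NO — not reachable within 5 firings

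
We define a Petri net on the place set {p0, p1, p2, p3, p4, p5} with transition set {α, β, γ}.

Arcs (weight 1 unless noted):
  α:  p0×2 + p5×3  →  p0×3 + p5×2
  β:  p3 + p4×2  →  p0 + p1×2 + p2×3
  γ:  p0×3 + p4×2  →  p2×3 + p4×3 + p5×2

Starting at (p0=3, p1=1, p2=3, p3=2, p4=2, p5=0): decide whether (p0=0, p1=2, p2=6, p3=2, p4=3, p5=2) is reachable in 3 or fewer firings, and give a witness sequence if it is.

depth 0: 1 marking
depth 1: 3 markings reached so far
depth 2: 4 markings reached so far
depth 3: 4 markings reached so far
(frontier empty at depth 3; search complete)
target is not among the 4 markings reachable within 3 steps

NO — not reachable within 3 firings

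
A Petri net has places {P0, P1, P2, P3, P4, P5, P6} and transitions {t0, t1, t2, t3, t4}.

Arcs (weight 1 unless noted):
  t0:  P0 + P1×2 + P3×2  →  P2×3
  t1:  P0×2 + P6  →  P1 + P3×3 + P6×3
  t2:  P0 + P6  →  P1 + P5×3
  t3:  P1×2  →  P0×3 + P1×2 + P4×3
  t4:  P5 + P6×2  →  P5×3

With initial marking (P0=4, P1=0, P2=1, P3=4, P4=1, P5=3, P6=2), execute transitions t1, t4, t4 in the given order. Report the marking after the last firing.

step 1: fire t1:  (P0=4, P1=0, P2=1, P3=4, P4=1, P5=3, P6=2) → (P0=2, P1=1, P2=1, P3=7, P4=1, P5=3, P6=4)
step 2: fire t4:  (P0=2, P1=1, P2=1, P3=7, P4=1, P5=3, P6=4) → (P0=2, P1=1, P2=1, P3=7, P4=1, P5=5, P6=2)
step 3: fire t4:  (P0=2, P1=1, P2=1, P3=7, P4=1, P5=5, P6=2) → (P0=2, P1=1, P2=1, P3=7, P4=1, P5=7, P6=0)

(P0=2, P1=1, P2=1, P3=7, P4=1, P5=7, P6=0)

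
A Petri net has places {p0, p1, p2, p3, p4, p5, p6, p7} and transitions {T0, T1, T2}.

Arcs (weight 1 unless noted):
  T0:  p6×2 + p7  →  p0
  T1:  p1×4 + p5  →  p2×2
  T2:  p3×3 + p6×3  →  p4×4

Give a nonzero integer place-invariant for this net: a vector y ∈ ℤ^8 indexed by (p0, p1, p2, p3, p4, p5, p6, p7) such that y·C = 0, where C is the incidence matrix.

Incidence matrix C (rows=places, cols=transitions):
       T0   T1   T2
   p0   1    0    0
   p1   0   -4    0
   p2   0    2    0
   p3   0    0   -3
   p4   0    0    4
   p5   0   -1    0
   p6  -2    0   -3
   p7  -1    0    0

Candidate y = [0, 1, 2, 0, 0, 0, 0, 0]; check y·C column-wise:
  col T0: 0·1 + 1·0 + 2·0 + 0·-2 + 0·-1 = 0
  col T1: 1·-4 + 2·2 + 0·-1 = 0
  col T2: 1·0 + 2·0 + 0·-3 + 0·4 + 0·-3 = 0

y = (p0:0, p1:1, p2:2, p3:0, p4:0, p5:0, p6:0, p7:0)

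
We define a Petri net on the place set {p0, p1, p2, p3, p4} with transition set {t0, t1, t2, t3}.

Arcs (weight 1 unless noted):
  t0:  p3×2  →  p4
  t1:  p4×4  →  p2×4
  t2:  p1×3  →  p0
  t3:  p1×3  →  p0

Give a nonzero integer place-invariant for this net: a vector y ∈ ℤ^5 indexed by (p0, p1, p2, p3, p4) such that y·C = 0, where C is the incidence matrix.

y = (p0:3, p1:1, p2:0, p3:0, p4:0)

Incidence matrix C (rows=places, cols=transitions):
       t0   t1   t2   t3
   p0   0    0    1    1
   p1   0    0   -3   -3
   p2   0    4    0    0
   p3  -2    0    0    0
   p4   1   -4    0    0

Candidate y = [3, 1, 0, 0, 0]; check y·C column-wise:
  col t0: 3·0 + 1·0 + 0·-2 + 0·1 = 0
  col t1: 3·0 + 1·0 + 0·4 + 0·-4 = 0
  col t2: 3·1 + 1·-3 = 0
  col t3: 3·1 + 1·-3 = 0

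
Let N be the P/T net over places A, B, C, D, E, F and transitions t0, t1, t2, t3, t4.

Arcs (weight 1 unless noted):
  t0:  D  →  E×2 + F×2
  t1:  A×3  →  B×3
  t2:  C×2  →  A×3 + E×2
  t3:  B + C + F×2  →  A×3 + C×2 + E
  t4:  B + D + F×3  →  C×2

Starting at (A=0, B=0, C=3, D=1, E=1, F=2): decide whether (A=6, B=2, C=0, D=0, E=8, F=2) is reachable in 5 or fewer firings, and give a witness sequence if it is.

YES — reachable via ⟨t0, t2, t1, t3, t2⟩ (5 firings)

step 1: fire t0:  (A=0, B=0, C=3, D=1, E=1, F=2) → (A=0, B=0, C=3, D=0, E=3, F=4)
step 2: fire t2:  (A=0, B=0, C=3, D=0, E=3, F=4) → (A=3, B=0, C=1, D=0, E=5, F=4)
step 3: fire t1:  (A=3, B=0, C=1, D=0, E=5, F=4) → (A=0, B=3, C=1, D=0, E=5, F=4)
step 4: fire t3:  (A=0, B=3, C=1, D=0, E=5, F=4) → (A=3, B=2, C=2, D=0, E=6, F=2)
step 5: fire t2:  (A=3, B=2, C=2, D=0, E=6, F=2) → (A=6, B=2, C=0, D=0, E=8, F=2)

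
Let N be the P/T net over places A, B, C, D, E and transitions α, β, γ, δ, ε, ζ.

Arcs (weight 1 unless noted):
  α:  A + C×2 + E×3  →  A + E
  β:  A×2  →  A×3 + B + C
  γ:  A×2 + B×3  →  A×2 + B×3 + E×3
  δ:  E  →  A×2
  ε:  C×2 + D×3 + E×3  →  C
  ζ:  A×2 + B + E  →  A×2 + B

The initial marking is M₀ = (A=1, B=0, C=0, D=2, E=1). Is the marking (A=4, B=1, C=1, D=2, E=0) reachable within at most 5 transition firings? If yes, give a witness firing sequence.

step 1: fire δ:  (A=1, B=0, C=0, D=2, E=1) → (A=3, B=0, C=0, D=2, E=0)
step 2: fire β:  (A=3, B=0, C=0, D=2, E=0) → (A=4, B=1, C=1, D=2, E=0)

YES — reachable via ⟨δ, β⟩ (2 firings)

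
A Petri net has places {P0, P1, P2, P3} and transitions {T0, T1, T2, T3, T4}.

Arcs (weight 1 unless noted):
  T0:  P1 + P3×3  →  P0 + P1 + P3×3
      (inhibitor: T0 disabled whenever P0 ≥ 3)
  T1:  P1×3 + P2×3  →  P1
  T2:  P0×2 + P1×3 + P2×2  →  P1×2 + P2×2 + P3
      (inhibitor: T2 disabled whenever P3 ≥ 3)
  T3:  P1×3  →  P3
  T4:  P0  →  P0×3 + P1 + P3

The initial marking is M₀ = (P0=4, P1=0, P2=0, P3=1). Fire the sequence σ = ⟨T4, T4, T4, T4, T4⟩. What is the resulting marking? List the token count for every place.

(P0=14, P1=5, P2=0, P3=6)

step 1: fire T4:  (P0=4, P1=0, P2=0, P3=1) → (P0=6, P1=1, P2=0, P3=2)
step 2: fire T4:  (P0=6, P1=1, P2=0, P3=2) → (P0=8, P1=2, P2=0, P3=3)
step 3: fire T4:  (P0=8, P1=2, P2=0, P3=3) → (P0=10, P1=3, P2=0, P3=4)
step 4: fire T4:  (P0=10, P1=3, P2=0, P3=4) → (P0=12, P1=4, P2=0, P3=5)
step 5: fire T4:  (P0=12, P1=4, P2=0, P3=5) → (P0=14, P1=5, P2=0, P3=6)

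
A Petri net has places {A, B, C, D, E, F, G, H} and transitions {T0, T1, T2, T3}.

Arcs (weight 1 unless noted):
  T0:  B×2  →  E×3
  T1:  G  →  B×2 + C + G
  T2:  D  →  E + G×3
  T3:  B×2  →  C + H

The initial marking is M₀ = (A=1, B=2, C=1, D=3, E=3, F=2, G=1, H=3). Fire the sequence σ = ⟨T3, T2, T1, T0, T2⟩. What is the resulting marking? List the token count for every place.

step 1: fire T3:  (A=1, B=2, C=1, D=3, E=3, F=2, G=1, H=3) → (A=1, B=0, C=2, D=3, E=3, F=2, G=1, H=4)
step 2: fire T2:  (A=1, B=0, C=2, D=3, E=3, F=2, G=1, H=4) → (A=1, B=0, C=2, D=2, E=4, F=2, G=4, H=4)
step 3: fire T1:  (A=1, B=0, C=2, D=2, E=4, F=2, G=4, H=4) → (A=1, B=2, C=3, D=2, E=4, F=2, G=4, H=4)
step 4: fire T0:  (A=1, B=2, C=3, D=2, E=4, F=2, G=4, H=4) → (A=1, B=0, C=3, D=2, E=7, F=2, G=4, H=4)
step 5: fire T2:  (A=1, B=0, C=3, D=2, E=7, F=2, G=4, H=4) → (A=1, B=0, C=3, D=1, E=8, F=2, G=7, H=4)

(A=1, B=0, C=3, D=1, E=8, F=2, G=7, H=4)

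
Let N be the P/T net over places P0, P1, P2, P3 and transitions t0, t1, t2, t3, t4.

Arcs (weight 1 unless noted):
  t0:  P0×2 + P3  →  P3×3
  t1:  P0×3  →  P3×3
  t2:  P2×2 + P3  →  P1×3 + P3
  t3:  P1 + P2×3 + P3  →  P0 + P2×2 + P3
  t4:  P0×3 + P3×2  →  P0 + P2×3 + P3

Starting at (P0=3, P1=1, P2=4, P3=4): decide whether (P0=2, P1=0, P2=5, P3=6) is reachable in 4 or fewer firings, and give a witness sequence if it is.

depth 0: 1 marking
depth 1: 6 markings reached so far
depth 2: 14 markings reached so far
depth 3: 22 markings reached so far
depth 4: 27 markings reached so far
target is not among the 27 markings reachable within 4 steps

NO — not reachable within 4 firings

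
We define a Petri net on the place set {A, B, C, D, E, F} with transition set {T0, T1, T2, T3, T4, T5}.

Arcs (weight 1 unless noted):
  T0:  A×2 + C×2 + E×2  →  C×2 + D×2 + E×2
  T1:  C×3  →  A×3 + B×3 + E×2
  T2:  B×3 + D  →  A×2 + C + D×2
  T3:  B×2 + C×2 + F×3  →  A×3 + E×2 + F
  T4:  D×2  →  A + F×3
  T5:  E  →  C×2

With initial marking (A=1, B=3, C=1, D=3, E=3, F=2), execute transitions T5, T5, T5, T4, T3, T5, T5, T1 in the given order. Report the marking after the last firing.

step 1: fire T5:  (A=1, B=3, C=1, D=3, E=3, F=2) → (A=1, B=3, C=3, D=3, E=2, F=2)
step 2: fire T5:  (A=1, B=3, C=3, D=3, E=2, F=2) → (A=1, B=3, C=5, D=3, E=1, F=2)
step 3: fire T5:  (A=1, B=3, C=5, D=3, E=1, F=2) → (A=1, B=3, C=7, D=3, E=0, F=2)
step 4: fire T4:  (A=1, B=3, C=7, D=3, E=0, F=2) → (A=2, B=3, C=7, D=1, E=0, F=5)
step 5: fire T3:  (A=2, B=3, C=7, D=1, E=0, F=5) → (A=5, B=1, C=5, D=1, E=2, F=3)
step 6: fire T5:  (A=5, B=1, C=5, D=1, E=2, F=3) → (A=5, B=1, C=7, D=1, E=1, F=3)
step 7: fire T5:  (A=5, B=1, C=7, D=1, E=1, F=3) → (A=5, B=1, C=9, D=1, E=0, F=3)
step 8: fire T1:  (A=5, B=1, C=9, D=1, E=0, F=3) → (A=8, B=4, C=6, D=1, E=2, F=3)

(A=8, B=4, C=6, D=1, E=2, F=3)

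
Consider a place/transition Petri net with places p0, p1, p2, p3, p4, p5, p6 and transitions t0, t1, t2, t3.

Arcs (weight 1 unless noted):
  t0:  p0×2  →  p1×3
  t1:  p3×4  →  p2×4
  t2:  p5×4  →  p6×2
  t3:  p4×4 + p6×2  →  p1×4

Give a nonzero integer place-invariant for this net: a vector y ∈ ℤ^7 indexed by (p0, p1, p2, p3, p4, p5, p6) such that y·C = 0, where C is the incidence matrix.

Incidence matrix C (rows=places, cols=transitions):
       t0   t1   t2   t3
   p0  -2    0    0    0
   p1   3    0    0    4
   p2   0    4    0    0
   p3   0   -4    0    0
   p4   0    0    0   -4
   p5   0    0   -4    0
   p6   0    0    2   -2

Candidate y = [0, 0, 1, 1, 0, 0, 0]; check y·C column-wise:
  col t0: 0·-2 + 0·3 + 1·0 + 1·0 = 0
  col t1: 1·4 + 1·-4 = 0
  col t2: 1·0 + 1·0 + 0·-4 + 0·2 = 0
  col t3: 0·4 + 1·0 + 1·0 + 0·-4 + 0·-2 = 0

y = (p0:0, p1:0, p2:1, p3:1, p4:0, p5:0, p6:0)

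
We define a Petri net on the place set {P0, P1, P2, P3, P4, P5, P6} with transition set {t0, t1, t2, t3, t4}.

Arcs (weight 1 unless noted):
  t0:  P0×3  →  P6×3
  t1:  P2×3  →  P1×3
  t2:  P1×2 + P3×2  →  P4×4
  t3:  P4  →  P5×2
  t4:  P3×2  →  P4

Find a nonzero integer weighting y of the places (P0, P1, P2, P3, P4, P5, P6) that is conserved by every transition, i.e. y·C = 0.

y = (P0:0, P1:3, P2:3, P3:1, P4:2, P5:1, P6:0)

Incidence matrix C (rows=places, cols=transitions):
       t0   t1   t2   t3   t4
   P0  -3    0    0    0    0
   P1   0    3   -2    0    0
   P2   0   -3    0    0    0
   P3   0    0   -2    0   -2
   P4   0    0    4   -1    1
   P5   0    0    0    2    0
   P6   3    0    0    0    0

Candidate y = [0, 3, 3, 1, 2, 1, 0]; check y·C column-wise:
  col t0: 0·-3 + 3·0 + 3·0 + 1·0 + 2·0 + 1·0 + 0·3 = 0
  col t1: 3·3 + 3·-3 + 1·0 + 2·0 + 1·0 = 0
  col t2: 3·-2 + 3·0 + 1·-2 + 2·4 + 1·0 = 0
  col t3: 3·0 + 3·0 + 1·0 + 2·-1 + 1·2 = 0
  col t4: 3·0 + 3·0 + 1·-2 + 2·1 + 1·0 = 0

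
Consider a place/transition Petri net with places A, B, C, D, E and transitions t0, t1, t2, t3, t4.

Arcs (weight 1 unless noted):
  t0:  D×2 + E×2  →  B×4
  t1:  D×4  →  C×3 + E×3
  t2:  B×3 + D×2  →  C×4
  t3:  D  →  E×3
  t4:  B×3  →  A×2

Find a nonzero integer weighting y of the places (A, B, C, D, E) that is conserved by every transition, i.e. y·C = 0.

y = (A:3, B:2, C:3, D:3, E:1)

Incidence matrix C (rows=places, cols=transitions):
       t0   t1   t2   t3   t4
    A   0    0    0    0    2
    B   4    0   -3    0   -3
    C   0    3    4    0    0
    D  -2   -4   -2   -1    0
    E  -2    3    0    3    0

Candidate y = [3, 2, 3, 3, 1]; check y·C column-wise:
  col t0: 3·0 + 2·4 + 3·0 + 3·-2 + 1·-2 = 0
  col t1: 3·0 + 2·0 + 3·3 + 3·-4 + 1·3 = 0
  col t2: 3·0 + 2·-3 + 3·4 + 3·-2 + 1·0 = 0
  col t3: 3·0 + 2·0 + 3·0 + 3·-1 + 1·3 = 0
  col t4: 3·2 + 2·-3 + 3·0 + 3·0 + 1·0 = 0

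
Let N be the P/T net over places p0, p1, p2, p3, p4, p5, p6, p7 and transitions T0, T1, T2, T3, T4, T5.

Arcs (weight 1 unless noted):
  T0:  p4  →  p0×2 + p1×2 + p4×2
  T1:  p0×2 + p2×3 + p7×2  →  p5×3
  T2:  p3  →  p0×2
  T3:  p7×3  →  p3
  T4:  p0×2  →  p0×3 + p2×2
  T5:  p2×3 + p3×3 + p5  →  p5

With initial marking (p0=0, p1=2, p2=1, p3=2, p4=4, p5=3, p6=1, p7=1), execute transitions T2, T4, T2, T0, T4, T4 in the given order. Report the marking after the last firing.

step 1: fire T2:  (p0=0, p1=2, p2=1, p3=2, p4=4, p5=3, p6=1, p7=1) → (p0=2, p1=2, p2=1, p3=1, p4=4, p5=3, p6=1, p7=1)
step 2: fire T4:  (p0=2, p1=2, p2=1, p3=1, p4=4, p5=3, p6=1, p7=1) → (p0=3, p1=2, p2=3, p3=1, p4=4, p5=3, p6=1, p7=1)
step 3: fire T2:  (p0=3, p1=2, p2=3, p3=1, p4=4, p5=3, p6=1, p7=1) → (p0=5, p1=2, p2=3, p3=0, p4=4, p5=3, p6=1, p7=1)
step 4: fire T0:  (p0=5, p1=2, p2=3, p3=0, p4=4, p5=3, p6=1, p7=1) → (p0=7, p1=4, p2=3, p3=0, p4=5, p5=3, p6=1, p7=1)
step 5: fire T4:  (p0=7, p1=4, p2=3, p3=0, p4=5, p5=3, p6=1, p7=1) → (p0=8, p1=4, p2=5, p3=0, p4=5, p5=3, p6=1, p7=1)
step 6: fire T4:  (p0=8, p1=4, p2=5, p3=0, p4=5, p5=3, p6=1, p7=1) → (p0=9, p1=4, p2=7, p3=0, p4=5, p5=3, p6=1, p7=1)

(p0=9, p1=4, p2=7, p3=0, p4=5, p5=3, p6=1, p7=1)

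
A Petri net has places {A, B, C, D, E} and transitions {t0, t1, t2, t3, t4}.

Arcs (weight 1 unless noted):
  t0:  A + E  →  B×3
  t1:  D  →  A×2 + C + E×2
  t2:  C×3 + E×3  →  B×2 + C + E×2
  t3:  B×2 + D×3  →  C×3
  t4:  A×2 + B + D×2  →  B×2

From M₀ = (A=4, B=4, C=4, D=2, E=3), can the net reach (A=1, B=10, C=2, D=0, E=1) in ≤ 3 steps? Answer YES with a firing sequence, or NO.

step 1: fire t2:  (A=4, B=4, C=4, D=2, E=3) → (A=4, B=6, C=2, D=2, E=2)
step 2: fire t0:  (A=4, B=6, C=2, D=2, E=2) → (A=3, B=9, C=2, D=2, E=1)
step 3: fire t4:  (A=3, B=9, C=2, D=2, E=1) → (A=1, B=10, C=2, D=0, E=1)

YES — reachable via ⟨t2, t0, t4⟩ (3 firings)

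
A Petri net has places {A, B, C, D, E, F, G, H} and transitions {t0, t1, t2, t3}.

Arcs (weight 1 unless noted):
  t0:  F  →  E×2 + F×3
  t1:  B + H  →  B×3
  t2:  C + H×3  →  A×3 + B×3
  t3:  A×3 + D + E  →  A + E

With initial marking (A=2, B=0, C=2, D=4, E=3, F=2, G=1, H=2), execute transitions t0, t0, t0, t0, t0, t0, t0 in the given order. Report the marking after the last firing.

(A=2, B=0, C=2, D=4, E=17, F=16, G=1, H=2)

step 1: fire t0:  (A=2, B=0, C=2, D=4, E=3, F=2, G=1, H=2) → (A=2, B=0, C=2, D=4, E=5, F=4, G=1, H=2)
step 2: fire t0:  (A=2, B=0, C=2, D=4, E=5, F=4, G=1, H=2) → (A=2, B=0, C=2, D=4, E=7, F=6, G=1, H=2)
step 3: fire t0:  (A=2, B=0, C=2, D=4, E=7, F=6, G=1, H=2) → (A=2, B=0, C=2, D=4, E=9, F=8, G=1, H=2)
step 4: fire t0:  (A=2, B=0, C=2, D=4, E=9, F=8, G=1, H=2) → (A=2, B=0, C=2, D=4, E=11, F=10, G=1, H=2)
step 5: fire t0:  (A=2, B=0, C=2, D=4, E=11, F=10, G=1, H=2) → (A=2, B=0, C=2, D=4, E=13, F=12, G=1, H=2)
step 6: fire t0:  (A=2, B=0, C=2, D=4, E=13, F=12, G=1, H=2) → (A=2, B=0, C=2, D=4, E=15, F=14, G=1, H=2)
step 7: fire t0:  (A=2, B=0, C=2, D=4, E=15, F=14, G=1, H=2) → (A=2, B=0, C=2, D=4, E=17, F=16, G=1, H=2)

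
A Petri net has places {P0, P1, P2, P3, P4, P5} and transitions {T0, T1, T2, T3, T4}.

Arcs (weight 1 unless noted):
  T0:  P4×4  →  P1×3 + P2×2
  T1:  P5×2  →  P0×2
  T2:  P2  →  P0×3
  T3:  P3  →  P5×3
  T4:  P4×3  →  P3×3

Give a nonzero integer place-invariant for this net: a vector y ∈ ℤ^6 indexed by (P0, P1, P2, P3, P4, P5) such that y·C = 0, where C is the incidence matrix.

y = (P0:1, P1:2, P2:3, P3:3, P4:3, P5:1)

Incidence matrix C (rows=places, cols=transitions):
       T0   T1   T2   T3   T4
   P0   0    2    3    0    0
   P1   3    0    0    0    0
   P2   2    0   -1    0    0
   P3   0    0    0   -1    3
   P4  -4    0    0    0   -3
   P5   0   -2    0    3    0

Candidate y = [1, 2, 3, 3, 3, 1]; check y·C column-wise:
  col T0: 1·0 + 2·3 + 3·2 + 3·0 + 3·-4 + 1·0 = 0
  col T1: 1·2 + 2·0 + 3·0 + 3·0 + 3·0 + 1·-2 = 0
  col T2: 1·3 + 2·0 + 3·-1 + 3·0 + 3·0 + 1·0 = 0
  col T3: 1·0 + 2·0 + 3·0 + 3·-1 + 3·0 + 1·3 = 0
  col T4: 1·0 + 2·0 + 3·0 + 3·3 + 3·-3 + 1·0 = 0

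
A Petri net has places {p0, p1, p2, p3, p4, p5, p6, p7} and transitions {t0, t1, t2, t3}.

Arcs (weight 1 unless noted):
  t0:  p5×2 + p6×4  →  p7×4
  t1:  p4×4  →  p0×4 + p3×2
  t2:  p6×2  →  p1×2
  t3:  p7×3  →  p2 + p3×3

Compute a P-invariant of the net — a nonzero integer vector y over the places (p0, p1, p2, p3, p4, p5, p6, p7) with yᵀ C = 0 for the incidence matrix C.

y = (p0:1, p1:0, p2:6, p3:-2, p4:0, p5:0, p6:0, p7:0)

Incidence matrix C (rows=places, cols=transitions):
       t0   t1   t2   t3
   p0   0    4    0    0
   p1   0    0    2    0
   p2   0    0    0    1
   p3   0    2    0    3
   p4   0   -4    0    0
   p5  -2    0    0    0
   p6  -4    0   -2    0
   p7   4    0    0   -3

Candidate y = [1, 0, 6, -2, 0, 0, 0, 0]; check y·C column-wise:
  col t0: 1·0 + 6·0 + -2·0 + 0·-2 + 0·-4 + 0·4 = 0
  col t1: 1·4 + 6·0 + -2·2 + 0·-4 = 0
  col t2: 1·0 + 0·2 + 6·0 + -2·0 + 0·-2 = 0
  col t3: 1·0 + 6·1 + -2·3 + 0·-3 = 0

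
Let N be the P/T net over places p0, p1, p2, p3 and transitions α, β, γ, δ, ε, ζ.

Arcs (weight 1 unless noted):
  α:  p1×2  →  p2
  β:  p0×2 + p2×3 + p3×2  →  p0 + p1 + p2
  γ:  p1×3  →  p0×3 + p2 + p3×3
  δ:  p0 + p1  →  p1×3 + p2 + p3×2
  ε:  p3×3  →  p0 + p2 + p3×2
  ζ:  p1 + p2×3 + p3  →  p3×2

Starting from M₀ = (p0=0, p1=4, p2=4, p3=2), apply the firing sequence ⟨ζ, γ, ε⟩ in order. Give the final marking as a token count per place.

(p0=4, p1=0, p2=3, p3=5)

step 1: fire ζ:  (p0=0, p1=4, p2=4, p3=2) → (p0=0, p1=3, p2=1, p3=3)
step 2: fire γ:  (p0=0, p1=3, p2=1, p3=3) → (p0=3, p1=0, p2=2, p3=6)
step 3: fire ε:  (p0=3, p1=0, p2=2, p3=6) → (p0=4, p1=0, p2=3, p3=5)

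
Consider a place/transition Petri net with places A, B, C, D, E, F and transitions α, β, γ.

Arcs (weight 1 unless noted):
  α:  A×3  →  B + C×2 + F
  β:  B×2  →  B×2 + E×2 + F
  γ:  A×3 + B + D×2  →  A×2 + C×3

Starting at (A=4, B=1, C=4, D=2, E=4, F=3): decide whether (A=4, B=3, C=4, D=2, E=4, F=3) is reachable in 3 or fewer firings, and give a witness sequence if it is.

NO — not reachable within 3 firings

depth 0: 1 marking
depth 1: 3 markings reached so far
depth 2: 5 markings reached so far
depth 3: 6 markings reached so far
target is not among the 6 markings reachable within 3 steps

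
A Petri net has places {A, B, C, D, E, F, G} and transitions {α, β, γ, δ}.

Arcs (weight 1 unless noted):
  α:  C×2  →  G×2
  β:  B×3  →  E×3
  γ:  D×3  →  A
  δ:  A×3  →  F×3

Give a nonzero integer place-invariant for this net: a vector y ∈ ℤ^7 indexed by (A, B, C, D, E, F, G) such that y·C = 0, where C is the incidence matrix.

y = (A:0, B:1, C:0, D:0, E:1, F:0, G:0)

Incidence matrix C (rows=places, cols=transitions):
        α    β    γ    δ
    A   0    0    1   -3
    B   0   -3    0    0
    C  -2    0    0    0
    D   0    0   -3    0
    E   0    3    0    0
    F   0    0    0    3
    G   2    0    0    0

Candidate y = [0, 1, 0, 0, 1, 0, 0]; check y·C column-wise:
  col α: 1·0 + 0·-2 + 1·0 + 0·2 = 0
  col β: 1·-3 + 1·3 = 0
  col γ: 0·1 + 1·0 + 0·-3 + 1·0 = 0
  col δ: 0·-3 + 1·0 + 1·0 + 0·3 = 0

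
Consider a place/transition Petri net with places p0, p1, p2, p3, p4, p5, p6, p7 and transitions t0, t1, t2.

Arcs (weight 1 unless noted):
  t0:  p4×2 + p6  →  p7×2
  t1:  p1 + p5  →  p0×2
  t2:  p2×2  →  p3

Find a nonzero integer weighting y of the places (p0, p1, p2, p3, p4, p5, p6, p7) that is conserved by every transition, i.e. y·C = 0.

Incidence matrix C (rows=places, cols=transitions):
       t0   t1   t2
   p0   0    2    0
   p1   0   -1    0
   p2   0    0   -2
   p3   0    0    1
   p4  -2    0    0
   p5   0   -1    0
   p6  -1    0    0
   p7   2    0    0

Candidate y = [1, 2, 0, 0, 0, 0, 0, 0]; check y·C column-wise:
  col t0: 1·0 + 2·0 + 0·-2 + 0·-1 + 0·2 = 0
  col t1: 1·2 + 2·-1 + 0·-1 = 0
  col t2: 1·0 + 2·0 + 0·-2 + 0·1 = 0

y = (p0:1, p1:2, p2:0, p3:0, p4:0, p5:0, p6:0, p7:0)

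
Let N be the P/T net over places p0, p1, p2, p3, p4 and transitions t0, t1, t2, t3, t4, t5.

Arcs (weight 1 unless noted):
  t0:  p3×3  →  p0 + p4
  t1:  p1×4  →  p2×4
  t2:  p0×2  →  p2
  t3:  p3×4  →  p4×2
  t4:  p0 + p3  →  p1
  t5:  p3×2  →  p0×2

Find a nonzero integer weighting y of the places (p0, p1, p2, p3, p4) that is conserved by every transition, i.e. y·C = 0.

y = (p0:1, p1:2, p2:2, p3:1, p4:2)

Incidence matrix C (rows=places, cols=transitions):
       t0   t1   t2   t3   t4   t5
   p0   1    0   -2    0   -1    2
   p1   0   -4    0    0    1    0
   p2   0    4    1    0    0    0
   p3  -3    0    0   -4   -1   -2
   p4   1    0    0    2    0    0

Candidate y = [1, 2, 2, 1, 2]; check y·C column-wise:
  col t0: 1·1 + 2·0 + 2·0 + 1·-3 + 2·1 = 0
  col t1: 1·0 + 2·-4 + 2·4 + 1·0 + 2·0 = 0
  col t2: 1·-2 + 2·0 + 2·1 + 1·0 + 2·0 = 0
  col t3: 1·0 + 2·0 + 2·0 + 1·-4 + 2·2 = 0
  col t4: 1·-1 + 2·1 + 2·0 + 1·-1 + 2·0 = 0
  col t5: 1·2 + 2·0 + 2·0 + 1·-2 + 2·0 = 0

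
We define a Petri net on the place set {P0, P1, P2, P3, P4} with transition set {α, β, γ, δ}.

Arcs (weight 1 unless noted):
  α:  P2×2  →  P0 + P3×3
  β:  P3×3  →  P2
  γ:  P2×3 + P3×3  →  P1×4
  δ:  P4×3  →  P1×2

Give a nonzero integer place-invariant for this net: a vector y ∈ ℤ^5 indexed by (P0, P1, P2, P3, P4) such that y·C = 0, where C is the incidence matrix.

Incidence matrix C (rows=places, cols=transitions):
        α    β    γ    δ
   P0   1    0    0    0
   P1   0    0    4    2
   P2  -2    1   -3    0
   P3   3   -3   -3    0
   P4   0    0    0   -3

Candidate y = [3, 3, 3, 1, 2]; check y·C column-wise:
  col α: 3·1 + 3·0 + 3·-2 + 1·3 + 2·0 = 0
  col β: 3·0 + 3·0 + 3·1 + 1·-3 + 2·0 = 0
  col γ: 3·0 + 3·4 + 3·-3 + 1·-3 + 2·0 = 0
  col δ: 3·0 + 3·2 + 3·0 + 1·0 + 2·-3 = 0

y = (P0:3, P1:3, P2:3, P3:1, P4:2)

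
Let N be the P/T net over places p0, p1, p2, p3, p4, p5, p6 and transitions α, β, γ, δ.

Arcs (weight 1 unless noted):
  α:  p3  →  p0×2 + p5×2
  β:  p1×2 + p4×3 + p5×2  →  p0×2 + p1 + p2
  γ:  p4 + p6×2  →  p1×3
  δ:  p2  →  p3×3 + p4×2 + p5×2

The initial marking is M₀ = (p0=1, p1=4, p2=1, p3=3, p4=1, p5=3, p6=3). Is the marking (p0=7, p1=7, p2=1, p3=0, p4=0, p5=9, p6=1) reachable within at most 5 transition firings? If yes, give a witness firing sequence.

YES — reachable via ⟨α, α, α, γ⟩ (4 firings)

step 1: fire α:  (p0=1, p1=4, p2=1, p3=3, p4=1, p5=3, p6=3) → (p0=3, p1=4, p2=1, p3=2, p4=1, p5=5, p6=3)
step 2: fire α:  (p0=3, p1=4, p2=1, p3=2, p4=1, p5=5, p6=3) → (p0=5, p1=4, p2=1, p3=1, p4=1, p5=7, p6=3)
step 3: fire α:  (p0=5, p1=4, p2=1, p3=1, p4=1, p5=7, p6=3) → (p0=7, p1=4, p2=1, p3=0, p4=1, p5=9, p6=3)
step 4: fire γ:  (p0=7, p1=4, p2=1, p3=0, p4=1, p5=9, p6=3) → (p0=7, p1=7, p2=1, p3=0, p4=0, p5=9, p6=1)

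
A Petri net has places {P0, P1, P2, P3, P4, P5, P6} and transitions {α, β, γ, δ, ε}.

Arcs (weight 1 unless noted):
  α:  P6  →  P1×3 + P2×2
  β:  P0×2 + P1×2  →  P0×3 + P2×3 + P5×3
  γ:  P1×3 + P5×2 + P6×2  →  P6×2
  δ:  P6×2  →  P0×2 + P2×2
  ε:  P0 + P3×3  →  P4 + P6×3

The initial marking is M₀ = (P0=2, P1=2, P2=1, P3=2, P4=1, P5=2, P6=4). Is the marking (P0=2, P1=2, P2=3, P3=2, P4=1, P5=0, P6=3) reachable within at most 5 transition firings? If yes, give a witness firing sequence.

step 1: fire α:  (P0=2, P1=2, P2=1, P3=2, P4=1, P5=2, P6=4) → (P0=2, P1=5, P2=3, P3=2, P4=1, P5=2, P6=3)
step 2: fire γ:  (P0=2, P1=5, P2=3, P3=2, P4=1, P5=2, P6=3) → (P0=2, P1=2, P2=3, P3=2, P4=1, P5=0, P6=3)

YES — reachable via ⟨α, γ⟩ (2 firings)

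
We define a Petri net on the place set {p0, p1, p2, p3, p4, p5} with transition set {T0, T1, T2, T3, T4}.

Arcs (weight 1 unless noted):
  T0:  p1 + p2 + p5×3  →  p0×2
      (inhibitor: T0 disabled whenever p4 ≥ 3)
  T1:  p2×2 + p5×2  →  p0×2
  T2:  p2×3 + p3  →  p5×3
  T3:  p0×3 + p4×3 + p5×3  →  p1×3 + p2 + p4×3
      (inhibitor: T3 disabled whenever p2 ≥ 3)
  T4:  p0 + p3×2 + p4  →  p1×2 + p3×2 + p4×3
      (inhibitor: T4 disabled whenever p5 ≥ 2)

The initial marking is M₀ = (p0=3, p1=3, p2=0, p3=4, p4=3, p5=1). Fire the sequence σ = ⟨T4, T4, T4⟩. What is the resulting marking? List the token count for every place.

(p0=0, p1=9, p2=0, p3=4, p4=9, p5=1)

step 1: fire T4:  (p0=3, p1=3, p2=0, p3=4, p4=3, p5=1) → (p0=2, p1=5, p2=0, p3=4, p4=5, p5=1)
step 2: fire T4:  (p0=2, p1=5, p2=0, p3=4, p4=5, p5=1) → (p0=1, p1=7, p2=0, p3=4, p4=7, p5=1)
step 3: fire T4:  (p0=1, p1=7, p2=0, p3=4, p4=7, p5=1) → (p0=0, p1=9, p2=0, p3=4, p4=9, p5=1)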